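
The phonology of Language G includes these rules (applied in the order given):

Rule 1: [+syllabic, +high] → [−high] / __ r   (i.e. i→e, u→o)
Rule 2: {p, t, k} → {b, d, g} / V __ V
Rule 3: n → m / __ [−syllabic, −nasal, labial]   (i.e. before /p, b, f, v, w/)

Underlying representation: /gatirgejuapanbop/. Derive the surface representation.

Rule 1 (pre-rhotic lowering): /i/ is a high vowel immediately before /r/, so it lowers to [e]. /gatirgejuapanbop/ → gatergejuapanbop.
Rule 2 (intervocalic voicing): /t/ is a voiceless stop between vowels /a/ and /e/, so it voices to [d]. /p/ is a voiceless stop between vowels /a/ and /a/, so it voices to [b]. /gatergejuapanbop/ → gadergejuabanbop.
Rule 3 (nasal place assimilation): /n/ precedes the labial consonant /b/, so it assimilates in place to [m]. /gadergejuabanbop/ → gadergejuabambop.

gadergejuabambop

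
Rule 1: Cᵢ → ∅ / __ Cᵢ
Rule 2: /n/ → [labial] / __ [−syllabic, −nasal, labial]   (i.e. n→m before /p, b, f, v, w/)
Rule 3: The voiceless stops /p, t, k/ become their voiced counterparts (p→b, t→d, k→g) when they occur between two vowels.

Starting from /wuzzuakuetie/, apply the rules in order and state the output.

Rule 1 (degemination): /zz/ is a geminate; the first /z/ deletes. /wuzzuakuetie/ → wuzuakuetie.
Rule 2 (nasal place assimilation): no segment meets the environment; /wuzuakuetie/ is unchanged.
Rule 3 (intervocalic voicing): /k/ is a voiceless stop between vowels /a/ and /u/, so it voices to [g]. /t/ is a voiceless stop between vowels /e/ and /i/, so it voices to [d]. /wuzuakuetie/ → wuzuaguedie.

wuzuaguedie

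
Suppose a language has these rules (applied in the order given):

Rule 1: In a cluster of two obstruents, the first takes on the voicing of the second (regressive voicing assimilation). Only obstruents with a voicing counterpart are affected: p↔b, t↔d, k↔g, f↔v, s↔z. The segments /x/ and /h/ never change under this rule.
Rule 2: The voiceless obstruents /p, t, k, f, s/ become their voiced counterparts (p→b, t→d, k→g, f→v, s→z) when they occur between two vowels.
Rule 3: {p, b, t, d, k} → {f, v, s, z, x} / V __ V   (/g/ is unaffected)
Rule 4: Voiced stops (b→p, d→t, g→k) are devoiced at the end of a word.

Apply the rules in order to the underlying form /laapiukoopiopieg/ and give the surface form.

laaviugoovioviek

Rule 1 (regressive voicing assimilation): no segment meets the environment; /laapiukoopiopieg/ is unchanged.
Rule 2 (intervocalic voicing): /p/ is a voiceless obstruent between vowels /a/ and /i/, so it voices to [b]. /k/ is a voiceless obstruent between vowels /u/ and /o/, so it voices to [g]. /p/ is a voiceless obstruent between vowels /o/ and /i/, so it voices to [b]. /p/ is a voiceless obstruent between vowels /o/ and /i/, so it voices to [b]. /laapiukoopiopieg/ → laabiugoobiobieg.
Rule 3 (intervocalic spirantization): /b/ is a stop between vowels /a/ and /i/, so it spirantizes to the fricative [v]. /b/ is a stop between vowels /o/ and /i/, so it spirantizes to the fricative [v]. /b/ is a stop between vowels /o/ and /i/, so it spirantizes to the fricative [v]. /laabiugoobiobieg/ → laaviugooviovieg.
Rule 4 (final devoicing): /g/ is a voiced stop in word-final position, so it devoices to [k]. /laaviugooviovieg/ → laaviugoovioviek.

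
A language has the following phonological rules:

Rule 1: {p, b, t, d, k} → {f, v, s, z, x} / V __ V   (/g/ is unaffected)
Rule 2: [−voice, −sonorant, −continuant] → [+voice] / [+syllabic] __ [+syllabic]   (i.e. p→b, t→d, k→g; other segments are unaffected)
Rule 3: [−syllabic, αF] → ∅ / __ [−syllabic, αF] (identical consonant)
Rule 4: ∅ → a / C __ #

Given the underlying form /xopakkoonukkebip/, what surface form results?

xofakoonukevipa

Rule 1 (intervocalic spirantization): /p/ is a stop between vowels /o/ and /a/, so it spirantizes to the fricative [f]. /b/ is a stop between vowels /e/ and /i/, so it spirantizes to the fricative [v]. /xopakkoonukkebip/ → xofakkoonukkevip.
Rule 2 (intervocalic voicing): no segment meets the environment; /xofakkoonukkevip/ is unchanged.
Rule 3 (degemination): /kk/ is a geminate; the first /k/ deletes. /kk/ is a geminate; the first /k/ deletes. /xofakkoonukkevip/ → xofakoonukevip.
Rule 4 (final a-epenthesis): the form ends in the consonant /p/, so [a] is inserted word-finally. /xofakoonukevip/ → xofakoonukevipa.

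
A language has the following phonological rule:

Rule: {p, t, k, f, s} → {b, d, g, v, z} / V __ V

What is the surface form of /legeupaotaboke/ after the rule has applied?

/p/ is a voiceless obstruent between vowels /u/ and /a/, so it voices to [b].
/t/ is a voiceless obstruent between vowels /o/ and /a/, so it voices to [d].
/k/ is a voiceless obstruent between vowels /o/ and /e/, so it voices to [g].
Surface form: [legeubaodaboge].

legeubaodaboge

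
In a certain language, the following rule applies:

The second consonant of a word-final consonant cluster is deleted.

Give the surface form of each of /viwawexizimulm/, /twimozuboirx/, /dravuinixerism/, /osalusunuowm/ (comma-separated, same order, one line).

/viwawexizimulm/: /m/ is the second consonant of a word-final cluster /lm/, so it deletes. → [viwawexizimul].
/twimozuboirx/: /x/ is the second consonant of a word-final cluster /rx/, so it deletes. → [twimozuboir].
/dravuinixerism/: /m/ is the second consonant of a word-final cluster /sm/, so it deletes. → [dravuinixeris].
/osalusunuowm/: /m/ is the second consonant of a word-final cluster /wm/, so it deletes. → [osalusunuow].

viwawexizimul, twimozuboir, dravuinixeris, osalusunuow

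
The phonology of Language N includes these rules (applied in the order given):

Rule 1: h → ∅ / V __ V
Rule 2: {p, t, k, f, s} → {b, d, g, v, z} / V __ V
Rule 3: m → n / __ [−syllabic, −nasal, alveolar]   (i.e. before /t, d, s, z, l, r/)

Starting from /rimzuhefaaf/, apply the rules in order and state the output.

Rule 1 (intervocalic h-deletion): /h/ occurs between vowels /u/ and /e/, so it deletes. /rimzuhefaaf/ → rimzuefaaf.
Rule 2 (intervocalic voicing): /f/ is a voiceless obstruent between vowels /e/ and /a/, so it voices to [v]. /rimzuefaaf/ → rimzuevaaf.
Rule 3 (nasal place assimilation): /m/ precedes the alveolar consonant /z/, so it assimilates in place to [n]. /rimzuevaaf/ → rinzuevaaf.

rinzuevaaf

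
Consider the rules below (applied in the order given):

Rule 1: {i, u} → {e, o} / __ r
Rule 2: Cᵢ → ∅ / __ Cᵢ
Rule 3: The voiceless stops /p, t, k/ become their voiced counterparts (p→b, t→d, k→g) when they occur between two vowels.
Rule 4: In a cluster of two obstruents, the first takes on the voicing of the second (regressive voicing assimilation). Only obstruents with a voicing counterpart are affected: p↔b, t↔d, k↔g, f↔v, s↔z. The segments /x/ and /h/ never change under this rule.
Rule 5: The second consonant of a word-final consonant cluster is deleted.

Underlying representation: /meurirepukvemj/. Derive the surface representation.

Rule 1 (pre-rhotic lowering): /u/ is a high vowel immediately before /r/, so it lowers to [o]. /i/ is a high vowel immediately before /r/, so it lowers to [e]. /meurirepukvemj/ → meorerepukvemj.
Rule 2 (degemination): no segment meets the environment; /meorerepukvemj/ is unchanged.
Rule 3 (intervocalic voicing): /p/ is a voiceless stop between vowels /e/ and /u/, so it voices to [b]. /meorerepukvemj/ → meorerebukvemj.
Rule 4 (regressive voicing assimilation): /k/ precedes the voiced obstruent /v/, so it voices to [g] by assimilation. /meorerebukvemj/ → meorerebugvemj.
Rule 5 (final cluster simplification): /j/ is the second consonant of a word-final cluster /mj/, so it deletes. /meorerebugvemj/ → meorerebugvem.

meorerebugvem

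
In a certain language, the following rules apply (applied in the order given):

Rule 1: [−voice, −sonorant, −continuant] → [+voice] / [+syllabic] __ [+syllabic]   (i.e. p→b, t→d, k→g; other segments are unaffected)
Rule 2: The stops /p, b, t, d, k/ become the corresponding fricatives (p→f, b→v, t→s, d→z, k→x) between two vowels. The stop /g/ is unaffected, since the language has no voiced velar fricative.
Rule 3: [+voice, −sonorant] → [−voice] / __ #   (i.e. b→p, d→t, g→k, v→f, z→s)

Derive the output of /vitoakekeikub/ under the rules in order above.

vizoagegeigup

Rule 1 (intervocalic voicing): /t/ is a voiceless stop between vowels /i/ and /o/, so it voices to [d]. /k/ is a voiceless stop between vowels /a/ and /e/, so it voices to [g]. /k/ is a voiceless stop between vowels /e/ and /e/, so it voices to [g]. /k/ is a voiceless stop between vowels /i/ and /u/, so it voices to [g]. /vitoakekeikub/ → vidoagegeigub.
Rule 2 (intervocalic spirantization): /d/ is a stop between vowels /i/ and /o/, so it spirantizes to the fricative [z]. /vidoagegeigub/ → vizoagegeigub.
Rule 3 (final devoicing): /b/ is a voiced obstruent in word-final position, so it devoices to [p]. /vizoagegeigub/ → vizoagegeigup.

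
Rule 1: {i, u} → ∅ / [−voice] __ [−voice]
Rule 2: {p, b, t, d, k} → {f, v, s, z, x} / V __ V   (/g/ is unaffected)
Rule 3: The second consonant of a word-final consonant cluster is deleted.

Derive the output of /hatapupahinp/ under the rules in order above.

Rule 1 (high vowel syncope): /u/ is a high vowel flanked by voiceless consonants /p/ and /p/, so it deletes. /hatapupahinp/ → hatappahinp.
Rule 2 (intervocalic spirantization): /t/ is a stop between vowels /a/ and /a/, so it spirantizes to the fricative [s]. /hatappahinp/ → hasappahinp.
Rule 3 (final cluster simplification): /p/ is the second consonant of a word-final cluster /np/, so it deletes. /hasappahinp/ → hasappahin.

hasappahin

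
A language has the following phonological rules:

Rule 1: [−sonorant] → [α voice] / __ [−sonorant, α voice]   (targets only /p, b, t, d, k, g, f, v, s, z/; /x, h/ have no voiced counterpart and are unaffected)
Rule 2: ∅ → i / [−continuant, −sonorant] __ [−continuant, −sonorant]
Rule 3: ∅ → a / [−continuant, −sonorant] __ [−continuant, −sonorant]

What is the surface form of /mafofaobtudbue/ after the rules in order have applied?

Rule 1 (regressive voicing assimilation): /b/ precedes the voiceless obstruent /t/, so it devoices to [p] by assimilation. /mafofaobtudbue/ → mafofaoptudbue.
Rule 2 (stop-cluster i-epenthesis): /p/ and /t/ form a stop–stop cluster, so [i] is inserted between them. /d/ and /b/ form a stop–stop cluster, so [i] is inserted between them. /mafofaoptudbue/ → mafofaopitudibue.
Rule 3 (stop-cluster a-epenthesis): no segment meets the environment; /mafofaopitudibue/ is unchanged.

mafofaopitudibue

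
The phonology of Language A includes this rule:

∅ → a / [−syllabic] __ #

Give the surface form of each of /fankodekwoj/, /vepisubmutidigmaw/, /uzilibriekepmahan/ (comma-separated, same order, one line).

fankodekwoja, vepisubmutidigmawa, uzilibriekepmahana

/fankodekwoj/: the form ends in the consonant /j/, so [a] is inserted word-finally. → [fankodekwoja].
/vepisubmutidigmaw/: the form ends in the consonant /w/, so [a] is inserted word-finally. → [vepisubmutidigmawa].
/uzilibriekepmahan/: the form ends in the consonant /n/, so [a] is inserted word-finally. → [uzilibriekepmahana].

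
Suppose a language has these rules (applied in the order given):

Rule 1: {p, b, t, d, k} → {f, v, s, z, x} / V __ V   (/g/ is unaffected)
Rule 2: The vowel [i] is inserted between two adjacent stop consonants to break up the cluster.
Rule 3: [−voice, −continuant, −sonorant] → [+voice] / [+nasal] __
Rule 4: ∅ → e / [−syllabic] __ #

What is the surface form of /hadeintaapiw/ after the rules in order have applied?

hazeindaafiwe

Rule 1 (intervocalic spirantization): /d/ is a stop between vowels /a/ and /e/, so it spirantizes to the fricative [z]. /p/ is a stop between vowels /a/ and /i/, so it spirantizes to the fricative [f]. /hadeintaapiw/ → hazeintaafiw.
Rule 2 (stop-cluster i-epenthesis): no segment meets the environment; /hazeintaafiw/ is unchanged.
Rule 3 (post-nasal voicing): /t/ is a voiceless stop immediately after the nasal /n/, so it voices to [d]. /hazeintaafiw/ → hazeindaafiw.
Rule 4 (final e-epenthesis): the form ends in the consonant /w/, so [e] is inserted word-finally. /hazeindaafiw/ → hazeindaafiwe.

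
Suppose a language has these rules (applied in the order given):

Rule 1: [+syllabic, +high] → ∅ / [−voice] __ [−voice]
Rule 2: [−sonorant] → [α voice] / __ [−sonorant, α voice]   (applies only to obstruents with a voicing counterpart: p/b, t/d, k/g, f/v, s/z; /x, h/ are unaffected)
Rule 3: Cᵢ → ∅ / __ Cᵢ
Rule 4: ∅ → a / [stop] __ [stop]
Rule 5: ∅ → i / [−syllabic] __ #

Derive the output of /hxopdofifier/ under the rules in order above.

hxobadofieri

Rule 1 (high vowel syncope): /i/ is a high vowel flanked by voiceless consonants /f/ and /f/, so it deletes. /hxopdofifier/ → hxopdoffier.
Rule 2 (regressive voicing assimilation): /p/ precedes the voiced obstruent /d/, so it voices to [b] by assimilation. /hxopdoffier/ → hxobdoffier.
Rule 3 (degemination): /ff/ is a geminate; the first /f/ deletes. /hxobdoffier/ → hxobdofier.
Rule 4 (stop-cluster a-epenthesis): /b/ and /d/ form a stop–stop cluster, so [a] is inserted between them. /hxobdofier/ → hxobadofier.
Rule 5 (final i-epenthesis): the form ends in the consonant /r/, so [i] is inserted word-finally. /hxobadofier/ → hxobadofieri.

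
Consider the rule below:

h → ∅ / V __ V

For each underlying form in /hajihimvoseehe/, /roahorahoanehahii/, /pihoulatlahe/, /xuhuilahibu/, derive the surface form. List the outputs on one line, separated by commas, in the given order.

/hajihimvoseehe/: /h/ occurs between vowels /i/ and /i/, so it deletes. /h/ occurs between vowels /e/ and /e/, so it deletes. → [hajiimvoseee].
/roahorahoanehahii/: /h/ occurs between vowels /a/ and /o/, so it deletes. /h/ occurs between vowels /a/ and /o/, so it deletes. /h/ occurs between vowels /e/ and /a/, so it deletes. /h/ occurs between vowels /a/ and /i/, so it deletes. → [roaoraoaneaii].
/pihoulatlahe/: /h/ occurs between vowels /i/ and /o/, so it deletes. /h/ occurs between vowels /a/ and /e/, so it deletes. → [pioulatlae].
/xuhuilahibu/: /h/ occurs between vowels /u/ and /u/, so it deletes. /h/ occurs between vowels /a/ and /i/, so it deletes. → [xuuilaibu].

hajiimvoseee, roaoraoaneaii, pioulatlae, xuuilaibu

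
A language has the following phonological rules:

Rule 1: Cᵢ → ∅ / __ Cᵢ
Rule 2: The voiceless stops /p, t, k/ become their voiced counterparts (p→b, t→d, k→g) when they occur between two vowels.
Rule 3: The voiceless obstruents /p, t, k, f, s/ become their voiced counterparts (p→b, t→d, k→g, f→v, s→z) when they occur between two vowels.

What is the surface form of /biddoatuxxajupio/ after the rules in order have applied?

bidoaduxajubio

Rule 1 (degemination): /dd/ is a geminate; the first /d/ deletes. /xx/ is a geminate; the first /x/ deletes. /biddoatuxxajupio/ → bidoatuxajupio.
Rule 2 (intervocalic voicing): /t/ is a voiceless stop between vowels /a/ and /u/, so it voices to [d]. /p/ is a voiceless stop between vowels /u/ and /i/, so it voices to [b]. /bidoatuxajupio/ → bidoaduxajubio.
Rule 3 (intervocalic voicing): no segment meets the environment; /bidoaduxajubio/ is unchanged.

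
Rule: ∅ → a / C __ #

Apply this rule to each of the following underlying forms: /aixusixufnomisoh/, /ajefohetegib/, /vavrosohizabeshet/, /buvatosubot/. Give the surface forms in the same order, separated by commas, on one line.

aixusixufnomisoha, ajefohetegiba, vavrosohizabesheta, buvatosubota

/aixusixufnomisoh/: the form ends in the consonant /h/, so [a] is inserted word-finally. → [aixusixufnomisoha].
/ajefohetegib/: the form ends in the consonant /b/, so [a] is inserted word-finally. → [ajefohetegiba].
/vavrosohizabeshet/: the form ends in the consonant /t/, so [a] is inserted word-finally. → [vavrosohizabesheta].
/buvatosubot/: the form ends in the consonant /t/, so [a] is inserted word-finally. → [buvatosubota].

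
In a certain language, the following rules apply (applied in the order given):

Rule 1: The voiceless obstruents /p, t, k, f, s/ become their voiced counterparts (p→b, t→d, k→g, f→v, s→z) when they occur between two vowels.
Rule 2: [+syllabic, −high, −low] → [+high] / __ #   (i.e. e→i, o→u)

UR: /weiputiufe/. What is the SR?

weibudiuvi

Rule 1 (intervocalic voicing): /p/ is a voiceless obstruent between vowels /i/ and /u/, so it voices to [b]. /t/ is a voiceless obstruent between vowels /u/ and /i/, so it voices to [d]. /f/ is a voiceless obstruent between vowels /u/ and /e/, so it voices to [v]. /weiputiufe/ → weibudiuve.
Rule 2 (final vowel raising): /e/ is a mid vowel in word-final position, so it raises to [i]. /weibudiuve/ → weibudiuvi.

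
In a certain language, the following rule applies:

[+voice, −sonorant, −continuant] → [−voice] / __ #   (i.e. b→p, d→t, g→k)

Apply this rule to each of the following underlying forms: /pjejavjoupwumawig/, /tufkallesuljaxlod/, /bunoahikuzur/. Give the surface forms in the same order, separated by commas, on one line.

/pjejavjoupwumawig/: /g/ is a voiced stop in word-final position, so it devoices to [k]. → [pjejavjoupwumawik].
/tufkallesuljaxlod/: /d/ is a voiced stop in word-final position, so it devoices to [t]. → [tufkallesuljaxlot].
/bunoahikuzur/: the rule's environment is not met; surfaces unchanged as [bunoahikuzur].

pjejavjoupwumawik, tufkallesuljaxlot, bunoahikuzur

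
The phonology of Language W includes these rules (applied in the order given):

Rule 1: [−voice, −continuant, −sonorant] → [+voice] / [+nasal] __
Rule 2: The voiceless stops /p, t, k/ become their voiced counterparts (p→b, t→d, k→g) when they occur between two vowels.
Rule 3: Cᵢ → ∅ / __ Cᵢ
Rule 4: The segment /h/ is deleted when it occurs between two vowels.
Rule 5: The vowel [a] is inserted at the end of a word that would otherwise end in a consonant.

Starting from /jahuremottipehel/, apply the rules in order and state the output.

Rule 1 (post-nasal voicing): no segment meets the environment; /jahuremottipehel/ is unchanged.
Rule 2 (intervocalic voicing): /p/ is a voiceless stop between vowels /i/ and /e/, so it voices to [b]. /jahuremottipehel/ → jahuremottibehel.
Rule 3 (degemination): /tt/ is a geminate; the first /t/ deletes. /jahuremottibehel/ → jahuremotibehel.
Rule 4 (intervocalic h-deletion): /h/ occurs between vowels /a/ and /u/, so it deletes. /h/ occurs between vowels /e/ and /e/, so it deletes. /jahuremotibehel/ → jauremotibeel.
Rule 5 (final a-epenthesis): the form ends in the consonant /l/, so [a] is inserted word-finally. /jauremotibeel/ → jauremotibeela.

jauremotibeela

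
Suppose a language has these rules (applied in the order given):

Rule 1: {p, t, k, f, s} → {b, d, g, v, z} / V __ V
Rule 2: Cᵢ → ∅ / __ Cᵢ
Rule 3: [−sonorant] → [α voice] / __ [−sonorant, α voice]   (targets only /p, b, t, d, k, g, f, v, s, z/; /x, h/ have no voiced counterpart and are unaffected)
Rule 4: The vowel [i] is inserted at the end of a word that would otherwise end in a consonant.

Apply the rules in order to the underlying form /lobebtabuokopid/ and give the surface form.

Rule 1 (intervocalic voicing): /k/ is a voiceless obstruent between vowels /o/ and /o/, so it voices to [g]. /p/ is a voiceless obstruent between vowels /o/ and /i/, so it voices to [b]. /lobebtabuokopid/ → lobebtabuogobid.
Rule 2 (degemination): no segment meets the environment; /lobebtabuogobid/ is unchanged.
Rule 3 (regressive voicing assimilation): /b/ precedes the voiceless obstruent /t/, so it devoices to [p] by assimilation. /lobebtabuogobid/ → lobeptabuogobid.
Rule 4 (final i-epenthesis): the form ends in the consonant /d/, so [i] is inserted word-finally. /lobeptabuogobid/ → lobeptabuogobidi.

lobeptabuogobidi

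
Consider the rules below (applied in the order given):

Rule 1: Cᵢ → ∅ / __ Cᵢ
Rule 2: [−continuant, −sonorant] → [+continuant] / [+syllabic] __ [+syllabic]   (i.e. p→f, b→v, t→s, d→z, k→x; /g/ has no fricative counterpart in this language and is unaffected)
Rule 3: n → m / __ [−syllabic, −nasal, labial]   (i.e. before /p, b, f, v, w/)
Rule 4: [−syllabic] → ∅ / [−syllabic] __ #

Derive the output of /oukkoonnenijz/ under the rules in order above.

Rule 1 (degemination): /kk/ is a geminate; the first /k/ deletes. /nn/ is a geminate; the first /n/ deletes. /oukkoonnenijz/ → oukoonenijz.
Rule 2 (intervocalic spirantization): /k/ is a stop between vowels /u/ and /o/, so it spirantizes to the fricative [x]. /oukoonenijz/ → ouxoonenijz.
Rule 3 (nasal place assimilation): no segment meets the environment; /ouxoonenijz/ is unchanged.
Rule 4 (final cluster simplification): /z/ is the second consonant of a word-final cluster /jz/, so it deletes. /ouxoonenijz/ → ouxoonenij.

ouxoonenij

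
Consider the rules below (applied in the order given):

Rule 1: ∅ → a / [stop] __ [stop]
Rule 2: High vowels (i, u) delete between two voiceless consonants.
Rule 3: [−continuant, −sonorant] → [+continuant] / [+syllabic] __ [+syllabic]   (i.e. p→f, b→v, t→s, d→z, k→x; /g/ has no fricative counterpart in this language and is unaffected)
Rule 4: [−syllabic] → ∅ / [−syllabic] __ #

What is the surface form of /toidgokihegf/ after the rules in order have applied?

toizagokheg

Rule 1 (stop-cluster a-epenthesis): /d/ and /g/ form a stop–stop cluster, so [a] is inserted between them. /toidgokihegf/ → toidagokihegf.
Rule 2 (high vowel syncope): /i/ is a high vowel flanked by voiceless consonants /k/ and /h/, so it deletes. /toidagokihegf/ → toidagokhegf.
Rule 3 (intervocalic spirantization): /d/ is a stop between vowels /i/ and /a/, so it spirantizes to the fricative [z]. /toidagokhegf/ → toizagokhegf.
Rule 4 (final cluster simplification): /f/ is the second consonant of a word-final cluster /gf/, so it deletes. /toizagokhegf/ → toizagokheg.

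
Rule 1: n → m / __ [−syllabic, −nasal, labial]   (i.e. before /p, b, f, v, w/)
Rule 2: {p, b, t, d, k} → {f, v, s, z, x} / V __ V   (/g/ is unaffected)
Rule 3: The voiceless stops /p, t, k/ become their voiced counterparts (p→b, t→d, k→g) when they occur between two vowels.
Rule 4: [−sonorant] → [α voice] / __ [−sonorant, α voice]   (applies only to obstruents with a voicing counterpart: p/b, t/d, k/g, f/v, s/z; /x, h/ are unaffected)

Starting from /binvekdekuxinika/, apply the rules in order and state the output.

bimvegdexuxinixa

Rule 1 (nasal place assimilation): /n/ precedes the labial consonant /v/, so it assimilates in place to [m]. /binvekdekuxinika/ → bimvekdekuxinika.
Rule 2 (intervocalic spirantization): /k/ is a stop between vowels /e/ and /u/, so it spirantizes to the fricative [x]. /k/ is a stop between vowels /i/ and /a/, so it spirantizes to the fricative [x]. /bimvekdekuxinika/ → bimvekdexuxinixa.
Rule 3 (intervocalic voicing): no segment meets the environment; /bimvekdexuxinixa/ is unchanged.
Rule 4 (regressive voicing assimilation): /k/ precedes the voiced obstruent /d/, so it voices to [g] by assimilation. /bimvekdexuxinixa/ → bimvegdexuxinixa.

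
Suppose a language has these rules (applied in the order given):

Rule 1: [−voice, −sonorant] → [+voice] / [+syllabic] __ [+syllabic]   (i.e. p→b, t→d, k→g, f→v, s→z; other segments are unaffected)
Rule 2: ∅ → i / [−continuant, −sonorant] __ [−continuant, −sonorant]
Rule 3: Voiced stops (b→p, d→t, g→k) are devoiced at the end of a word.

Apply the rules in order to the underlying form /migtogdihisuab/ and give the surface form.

Rule 1 (intervocalic voicing): /s/ is a voiceless obstruent between vowels /i/ and /u/, so it voices to [z]. /migtogdihisuab/ → migtogdihizuab.
Rule 2 (stop-cluster i-epenthesis): /g/ and /t/ form a stop–stop cluster, so [i] is inserted between them. /g/ and /d/ form a stop–stop cluster, so [i] is inserted between them. /migtogdihizuab/ → migitogidihizuab.
Rule 3 (final devoicing): /b/ is a voiced stop in word-final position, so it devoices to [p]. /migitogidihizuab/ → migitogidihizuap.

migitogidihizuap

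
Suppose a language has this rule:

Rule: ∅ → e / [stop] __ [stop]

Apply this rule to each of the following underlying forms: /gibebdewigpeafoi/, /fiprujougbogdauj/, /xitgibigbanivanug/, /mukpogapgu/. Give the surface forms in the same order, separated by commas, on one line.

gibebedewigepeafoi, fiprujougebogedauj, xitegibigebanivanug, mukepogapegu

/gibebdewigpeafoi/: /b/ and /d/ form a stop–stop cluster, so [e] is inserted between them. /g/ and /p/ form a stop–stop cluster, so [e] is inserted between them. → [gibebedewigepeafoi].
/fiprujougbogdauj/: /g/ and /b/ form a stop–stop cluster, so [e] is inserted between them. /g/ and /d/ form a stop–stop cluster, so [e] is inserted between them. → [fiprujougebogedauj].
/xitgibigbanivanug/: /t/ and /g/ form a stop–stop cluster, so [e] is inserted between them. /g/ and /b/ form a stop–stop cluster, so [e] is inserted between them. → [xitegibigebanivanug].
/mukpogapgu/: /k/ and /p/ form a stop–stop cluster, so [e] is inserted between them. /p/ and /g/ form a stop–stop cluster, so [e] is inserted between them. → [mukepogapegu].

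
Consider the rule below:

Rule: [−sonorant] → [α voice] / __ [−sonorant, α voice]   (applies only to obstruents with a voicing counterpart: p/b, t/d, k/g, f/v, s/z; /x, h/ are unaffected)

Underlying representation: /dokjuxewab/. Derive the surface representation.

No segment of /dokjuxewab/ meets the structural description of the rule, so the form surfaces unchanged.

dokjuxewab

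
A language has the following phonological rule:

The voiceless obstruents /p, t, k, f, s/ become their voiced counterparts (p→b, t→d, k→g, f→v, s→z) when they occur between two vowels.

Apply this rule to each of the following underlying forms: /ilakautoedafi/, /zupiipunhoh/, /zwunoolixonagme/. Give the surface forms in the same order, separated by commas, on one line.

ilagaudoedavi, zubiibunhoh, zwunoolixonagme

/ilakautoedafi/: /k/ is a voiceless obstruent between vowels /a/ and /a/, so it voices to [g]. /t/ is a voiceless obstruent between vowels /u/ and /o/, so it voices to [d]. /f/ is a voiceless obstruent between vowels /a/ and /i/, so it voices to [v]. → [ilagaudoedavi].
/zupiipunhoh/: /p/ is a voiceless obstruent between vowels /u/ and /i/, so it voices to [b]. /p/ is a voiceless obstruent between vowels /i/ and /u/, so it voices to [b]. → [zubiibunhoh].
/zwunoolixonagme/: the rule's environment is not met; surfaces unchanged as [zwunoolixonagme].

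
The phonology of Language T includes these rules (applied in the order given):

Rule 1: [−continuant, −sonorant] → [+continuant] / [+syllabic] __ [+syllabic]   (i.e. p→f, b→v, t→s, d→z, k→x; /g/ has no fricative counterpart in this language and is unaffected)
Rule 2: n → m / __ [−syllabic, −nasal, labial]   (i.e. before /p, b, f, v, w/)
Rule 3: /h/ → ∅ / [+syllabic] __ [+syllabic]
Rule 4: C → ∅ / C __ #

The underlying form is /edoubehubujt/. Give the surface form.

ezouveuvuj

Rule 1 (intervocalic spirantization): /d/ is a stop between vowels /e/ and /o/, so it spirantizes to the fricative [z]. /b/ is a stop between vowels /u/ and /e/, so it spirantizes to the fricative [v]. /b/ is a stop between vowels /u/ and /u/, so it spirantizes to the fricative [v]. /edoubehubujt/ → ezouvehuvujt.
Rule 2 (nasal place assimilation): no segment meets the environment; /ezouvehuvujt/ is unchanged.
Rule 3 (intervocalic h-deletion): /h/ occurs between vowels /e/ and /u/, so it deletes. /ezouvehuvujt/ → ezouveuvujt.
Rule 4 (final cluster simplification): /t/ is the second consonant of a word-final cluster /jt/, so it deletes. /ezouveuvujt/ → ezouveuvuj.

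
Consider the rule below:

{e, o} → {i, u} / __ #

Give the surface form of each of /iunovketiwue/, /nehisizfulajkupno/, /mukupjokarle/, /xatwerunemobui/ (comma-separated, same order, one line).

iunovketiwui, nehisizfulajkupnu, mukupjokarli, xatwerunemobui

/iunovketiwue/: /e/ is a mid vowel in word-final position, so it raises to [i]. → [iunovketiwui].
/nehisizfulajkupno/: /o/ is a mid vowel in word-final position, so it raises to [u]. → [nehisizfulajkupnu].
/mukupjokarle/: /e/ is a mid vowel in word-final position, so it raises to [i]. → [mukupjokarli].
/xatwerunemobui/: the rule's environment is not met; surfaces unchanged as [xatwerunemobui].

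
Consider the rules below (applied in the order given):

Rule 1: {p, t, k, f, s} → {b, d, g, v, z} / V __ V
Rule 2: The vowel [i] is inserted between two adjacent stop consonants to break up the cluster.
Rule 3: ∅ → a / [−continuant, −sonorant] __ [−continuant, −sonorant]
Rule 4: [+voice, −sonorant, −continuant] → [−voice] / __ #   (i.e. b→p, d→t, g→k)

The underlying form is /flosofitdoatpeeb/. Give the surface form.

Rule 1 (intervocalic voicing): /s/ is a voiceless obstruent between vowels /o/ and /o/, so it voices to [z]. /f/ is a voiceless obstruent between vowels /o/ and /i/, so it voices to [v]. /flosofitdoatpeeb/ → flozovitdoatpeeb.
Rule 2 (stop-cluster i-epenthesis): /t/ and /d/ form a stop–stop cluster, so [i] is inserted between them. /t/ and /p/ form a stop–stop cluster, so [i] is inserted between them. /flozovitdoatpeeb/ → flozovitidoatipeeb.
Rule 3 (stop-cluster a-epenthesis): no segment meets the environment; /flozovitidoatipeeb/ is unchanged.
Rule 4 (final devoicing): /b/ is a voiced stop in word-final position, so it devoices to [p]. /flozovitidoatipeeb/ → flozovitidoatipeep.

flozovitidoatipeep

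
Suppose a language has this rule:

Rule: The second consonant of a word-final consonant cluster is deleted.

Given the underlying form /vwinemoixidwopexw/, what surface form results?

vwinemoixidwopex

/w/ is the second consonant of a word-final cluster /xw/, so it deletes.
Surface form: [vwinemoixidwopex].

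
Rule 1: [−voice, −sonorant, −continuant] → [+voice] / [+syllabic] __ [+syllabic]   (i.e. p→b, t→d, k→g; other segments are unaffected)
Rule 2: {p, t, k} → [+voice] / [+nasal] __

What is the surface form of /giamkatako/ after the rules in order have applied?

giamgadago

Rule 1 (intervocalic voicing): /t/ is a voiceless stop between vowels /a/ and /a/, so it voices to [d]. /k/ is a voiceless stop between vowels /a/ and /o/, so it voices to [g]. /giamkatako/ → giamkadago.
Rule 2 (post-nasal voicing): /k/ is a voiceless stop immediately after the nasal /m/, so it voices to [g]. /giamkadago/ → giamgadago.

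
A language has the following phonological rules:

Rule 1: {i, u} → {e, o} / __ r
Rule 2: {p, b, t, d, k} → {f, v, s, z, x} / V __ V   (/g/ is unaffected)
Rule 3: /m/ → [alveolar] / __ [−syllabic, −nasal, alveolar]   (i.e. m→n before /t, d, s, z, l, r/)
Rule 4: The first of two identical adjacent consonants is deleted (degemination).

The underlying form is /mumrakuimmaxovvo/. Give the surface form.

munraxuimaxovo

Rule 1 (pre-rhotic lowering): no segment meets the environment; /mumrakuimmaxovvo/ is unchanged.
Rule 2 (intervocalic spirantization): /k/ is a stop between vowels /a/ and /u/, so it spirantizes to the fricative [x]. /mumrakuimmaxovvo/ → mumraxuimmaxovvo.
Rule 3 (nasal place assimilation): /m/ precedes the alveolar consonant /r/, so it assimilates in place to [n]. /mumraxuimmaxovvo/ → munraxuimmaxovvo.
Rule 4 (degemination): /mm/ is a geminate; the first /m/ deletes. /vv/ is a geminate; the first /v/ deletes. /munraxuimmaxovvo/ → munraxuimaxovo.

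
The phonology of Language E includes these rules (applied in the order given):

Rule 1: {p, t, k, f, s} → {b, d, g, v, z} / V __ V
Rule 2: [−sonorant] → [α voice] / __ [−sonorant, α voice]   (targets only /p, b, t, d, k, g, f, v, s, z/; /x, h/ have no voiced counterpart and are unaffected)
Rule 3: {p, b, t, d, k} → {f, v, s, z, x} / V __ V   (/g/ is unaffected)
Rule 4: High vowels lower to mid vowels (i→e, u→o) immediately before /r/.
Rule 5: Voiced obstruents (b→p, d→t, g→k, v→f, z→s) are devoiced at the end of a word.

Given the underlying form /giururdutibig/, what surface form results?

Rule 1 (intervocalic voicing): /t/ is a voiceless obstruent between vowels /u/ and /i/, so it voices to [d]. /giururdutibig/ → giururdudibig.
Rule 2 (regressive voicing assimilation): no segment meets the environment; /giururdudibig/ is unchanged.
Rule 3 (intervocalic spirantization): /d/ is a stop between vowels /u/ and /i/, so it spirantizes to the fricative [z]. /b/ is a stop between vowels /i/ and /i/, so it spirantizes to the fricative [v]. /giururdudibig/ → giururduzivig.
Rule 4 (pre-rhotic lowering): /u/ is a high vowel immediately before /r/, so it lowers to [o]. /u/ is a high vowel immediately before /r/, so it lowers to [o]. /giururduzivig/ → giororduzivig.
Rule 5 (final devoicing): /g/ is a voiced obstruent in word-final position, so it devoices to [k]. /giororduzivig/ → giororduzivik.

giororduzivik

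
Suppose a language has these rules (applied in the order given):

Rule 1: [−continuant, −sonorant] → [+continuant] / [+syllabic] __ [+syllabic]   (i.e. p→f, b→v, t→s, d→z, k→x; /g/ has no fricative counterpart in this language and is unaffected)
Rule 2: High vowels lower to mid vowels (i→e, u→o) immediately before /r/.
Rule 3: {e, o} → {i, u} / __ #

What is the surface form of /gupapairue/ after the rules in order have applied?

gufafaerui

Rule 1 (intervocalic spirantization): /p/ is a stop between vowels /u/ and /a/, so it spirantizes to the fricative [f]. /p/ is a stop between vowels /a/ and /a/, so it spirantizes to the fricative [f]. /gupapairue/ → gufafairue.
Rule 2 (pre-rhotic lowering): /i/ is a high vowel immediately before /r/, so it lowers to [e]. /gufafairue/ → gufafaerue.
Rule 3 (final vowel raising): /e/ is a mid vowel in word-final position, so it raises to [i]. /gufafaerue/ → gufafaerui.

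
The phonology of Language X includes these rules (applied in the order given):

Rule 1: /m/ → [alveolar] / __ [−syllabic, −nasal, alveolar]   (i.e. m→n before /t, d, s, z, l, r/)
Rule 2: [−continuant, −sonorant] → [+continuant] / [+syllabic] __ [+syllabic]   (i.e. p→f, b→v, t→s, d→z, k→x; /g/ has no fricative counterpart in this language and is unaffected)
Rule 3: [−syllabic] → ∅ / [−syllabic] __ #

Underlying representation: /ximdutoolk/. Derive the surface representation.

Rule 1 (nasal place assimilation): /m/ precedes the alveolar consonant /d/, so it assimilates in place to [n]. /ximdutoolk/ → xindutoolk.
Rule 2 (intervocalic spirantization): /t/ is a stop between vowels /u/ and /o/, so it spirantizes to the fricative [s]. /xindutoolk/ → xindusoolk.
Rule 3 (final cluster simplification): /k/ is the second consonant of a word-final cluster /lk/, so it deletes. /xindusoolk/ → xindusool.

xindusool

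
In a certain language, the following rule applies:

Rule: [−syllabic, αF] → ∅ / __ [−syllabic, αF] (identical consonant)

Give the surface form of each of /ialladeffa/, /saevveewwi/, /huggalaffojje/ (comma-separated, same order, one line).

ialadefa, saeveewi, hugalafoje

/ialladeffa/: /ll/ is a geminate; the first /l/ deletes. /ff/ is a geminate; the first /f/ deletes. → [ialadefa].
/saevveewwi/: /vv/ is a geminate; the first /v/ deletes. /ww/ is a geminate; the first /w/ deletes. → [saeveewi].
/huggalaffojje/: /gg/ is a geminate; the first /g/ deletes. /ff/ is a geminate; the first /f/ deletes. /jj/ is a geminate; the first /j/ deletes. → [hugalafoje].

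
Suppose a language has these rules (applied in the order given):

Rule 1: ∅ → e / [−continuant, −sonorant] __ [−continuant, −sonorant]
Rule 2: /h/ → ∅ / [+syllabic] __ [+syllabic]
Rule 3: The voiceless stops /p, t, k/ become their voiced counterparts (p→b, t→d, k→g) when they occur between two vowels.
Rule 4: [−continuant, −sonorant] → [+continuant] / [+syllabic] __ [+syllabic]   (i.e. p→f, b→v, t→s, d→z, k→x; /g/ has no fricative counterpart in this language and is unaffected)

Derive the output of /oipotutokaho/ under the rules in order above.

Rule 1 (stop-cluster e-epenthesis): no segment meets the environment; /oipotutokaho/ is unchanged.
Rule 2 (intervocalic h-deletion): /h/ occurs between vowels /a/ and /o/, so it deletes. /oipotutokaho/ → oipotutokao.
Rule 3 (intervocalic voicing): /p/ is a voiceless stop between vowels /i/ and /o/, so it voices to [b]. /t/ is a voiceless stop between vowels /o/ and /u/, so it voices to [d]. /t/ is a voiceless stop between vowels /u/ and /o/, so it voices to [d]. /k/ is a voiceless stop between vowels /o/ and /a/, so it voices to [g]. /oipotutokao/ → oibodudogao.
Rule 4 (intervocalic spirantization): /b/ is a stop between vowels /i/ and /o/, so it spirantizes to the fricative [v]. /d/ is a stop between vowels /o/ and /u/, so it spirantizes to the fricative [z]. /d/ is a stop between vowels /u/ and /o/, so it spirantizes to the fricative [z]. /oibodudogao/ → oivozuzogao.

oivozuzogao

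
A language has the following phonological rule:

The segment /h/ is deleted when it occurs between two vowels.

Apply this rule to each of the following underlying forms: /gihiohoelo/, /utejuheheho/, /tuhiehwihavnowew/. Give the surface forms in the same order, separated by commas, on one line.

giiooelo, utejueeo, tuiehwiavnowew

/gihiohoelo/: /h/ occurs between vowels /i/ and /i/, so it deletes. /h/ occurs between vowels /o/ and /o/, so it deletes. → [giiooelo].
/utejuheheho/: /h/ occurs between vowels /u/ and /e/, so it deletes. /h/ occurs between vowels /e/ and /e/, so it deletes. /h/ occurs between vowels /e/ and /o/, so it deletes. → [utejueeo].
/tuhiehwihavnowew/: /h/ occurs between vowels /u/ and /i/, so it deletes. /h/ occurs between vowels /i/ and /a/, so it deletes. → [tuiehwiavnowew].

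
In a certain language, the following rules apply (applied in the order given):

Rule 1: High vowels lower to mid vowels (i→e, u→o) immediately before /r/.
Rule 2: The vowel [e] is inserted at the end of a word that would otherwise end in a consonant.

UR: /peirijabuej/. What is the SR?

peerijabueje

Rule 1 (pre-rhotic lowering): /i/ is a high vowel immediately before /r/, so it lowers to [e]. /peirijabuej/ → peerijabuej.
Rule 2 (final e-epenthesis): the form ends in the consonant /j/, so [e] is inserted word-finally. /peerijabuej/ → peerijabueje.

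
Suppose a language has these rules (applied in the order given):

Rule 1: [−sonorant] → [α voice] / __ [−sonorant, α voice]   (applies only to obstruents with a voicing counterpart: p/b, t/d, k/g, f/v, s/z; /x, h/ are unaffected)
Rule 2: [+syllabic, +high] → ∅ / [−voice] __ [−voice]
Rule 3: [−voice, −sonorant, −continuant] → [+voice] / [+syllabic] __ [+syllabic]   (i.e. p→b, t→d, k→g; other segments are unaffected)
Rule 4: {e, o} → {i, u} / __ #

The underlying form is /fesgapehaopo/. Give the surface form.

fezgabehaobu

Rule 1 (regressive voicing assimilation): /s/ precedes the voiced obstruent /g/, so it voices to [z] by assimilation. /fesgapehaopo/ → fezgapehaopo.
Rule 2 (high vowel syncope): no segment meets the environment; /fezgapehaopo/ is unchanged.
Rule 3 (intervocalic voicing): /p/ is a voiceless stop between vowels /a/ and /e/, so it voices to [b]. /p/ is a voiceless stop between vowels /o/ and /o/, so it voices to [b]. /fezgapehaopo/ → fezgabehaobo.
Rule 4 (final vowel raising): /o/ is a mid vowel in word-final position, so it raises to [u]. /fezgabehaobo/ → fezgabehaobu.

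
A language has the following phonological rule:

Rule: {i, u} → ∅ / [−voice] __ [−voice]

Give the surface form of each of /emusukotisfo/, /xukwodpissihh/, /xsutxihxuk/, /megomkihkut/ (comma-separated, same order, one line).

emuskotsfo, xkwodpsshh, xstxhxk, megomkhkt

/emusukotisfo/: /u/ is a high vowel flanked by voiceless consonants /s/ and /k/, so it deletes. /i/ is a high vowel flanked by voiceless consonants /t/ and /s/, so it deletes. → [emuskotsfo].
/xukwodpissihh/: /u/ is a high vowel flanked by voiceless consonants /x/ and /k/, so it deletes. /i/ is a high vowel flanked by voiceless consonants /p/ and /s/, so it deletes. /i/ is a high vowel flanked by voiceless consonants /s/ and /h/, so it deletes. → [xkwodpsshh].
/xsutxihxuk/: /u/ is a high vowel flanked by voiceless consonants /s/ and /t/, so it deletes. /i/ is a high vowel flanked by voiceless consonants /x/ and /h/, so it deletes. /u/ is a high vowel flanked by voiceless consonants /x/ and /k/, so it deletes. → [xstxhxk].
/megomkihkut/: /i/ is a high vowel flanked by voiceless consonants /k/ and /h/, so it deletes. /u/ is a high vowel flanked by voiceless consonants /k/ and /t/, so it deletes. → [megomkhkt].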